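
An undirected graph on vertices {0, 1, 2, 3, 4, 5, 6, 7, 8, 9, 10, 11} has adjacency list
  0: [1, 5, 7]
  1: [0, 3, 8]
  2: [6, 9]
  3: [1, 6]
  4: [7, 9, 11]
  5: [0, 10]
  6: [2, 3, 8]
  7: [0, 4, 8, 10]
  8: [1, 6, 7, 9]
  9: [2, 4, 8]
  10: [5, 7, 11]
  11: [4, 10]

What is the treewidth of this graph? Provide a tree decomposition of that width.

Every bag has size at most 4, so the width is 4 − 1 = 3 and tw(G) ≤ 3. For the lower bound: the 4 vertex sets {5,10,11}, {4}, {7}, {0,1,8,9} are disjoint, each induces a connected subgraph, and every pair is joined by at least one edge of G. Contracting each set to a single vertex therefore yields K_{4} as a minor, and since treewidth is minor-monotone, tw(G) ≥ tw(K_{4}) = 3. The upper and lower bounds meet at 3, so that is the treewidth.

Treewidth 3.
One such decomposition:
Bags: B1 = {4, 5, 10, 11}  B2 = {4, 5, 7, 10}  B3 = {0, 4, 5, 7}  B4 = {0, 4, 7, 9}  B5 = {0, 7, 8, 9}  B6 = {0, 1, 8, 9}  B7 = {1, 2, 8, 9}  B8 = {1, 2, 6, 8}  B9 = {1, 2, 3, 6}
Tree: B1–B2, B2–B3, B3–B4, B4–B5, B5–B6, B6–B7, B7–B8, B8–B9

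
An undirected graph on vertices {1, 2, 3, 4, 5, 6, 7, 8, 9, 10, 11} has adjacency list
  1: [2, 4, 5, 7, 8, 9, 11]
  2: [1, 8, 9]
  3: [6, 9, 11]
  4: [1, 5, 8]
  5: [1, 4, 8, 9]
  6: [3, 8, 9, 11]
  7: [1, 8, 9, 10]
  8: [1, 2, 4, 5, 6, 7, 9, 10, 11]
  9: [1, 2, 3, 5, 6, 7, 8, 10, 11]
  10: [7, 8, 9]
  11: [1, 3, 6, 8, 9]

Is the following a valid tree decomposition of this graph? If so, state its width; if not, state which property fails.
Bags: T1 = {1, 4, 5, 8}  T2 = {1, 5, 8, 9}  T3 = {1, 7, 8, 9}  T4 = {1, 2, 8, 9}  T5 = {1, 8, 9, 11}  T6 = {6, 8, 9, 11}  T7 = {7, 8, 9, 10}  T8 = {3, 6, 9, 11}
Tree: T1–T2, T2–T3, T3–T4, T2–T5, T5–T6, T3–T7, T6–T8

Yes; width 3.

Checking the three conditions: (i) the bags cover all of {1, 2, 3, 4, 5, 6, 7, 8, 9, 10, 11}; (ii) for each edge, some bag contains both endpoints; (iii) the bags containing any fixed vertex form a subtree. All hold, so the decomposition is valid with width 4 − 1 = 3.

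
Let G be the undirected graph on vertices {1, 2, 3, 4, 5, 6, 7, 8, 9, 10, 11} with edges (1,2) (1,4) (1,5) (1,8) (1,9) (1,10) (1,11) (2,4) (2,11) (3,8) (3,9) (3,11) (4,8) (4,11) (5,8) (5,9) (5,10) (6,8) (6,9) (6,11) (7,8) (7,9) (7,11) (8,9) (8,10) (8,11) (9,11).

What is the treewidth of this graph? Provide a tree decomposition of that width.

Every bag has size at most 4, so the width is 4 − 1 = 3 and tw(G) ≤ 3. On the other hand G contains the 4-clique {1, 8, 9, 11}. A clique must lie in a single bag of any decomposition, so no decomposition can have width below 3. Hence tw(G) = 3 exactly.

Treewidth 3.
Bags: B1 = {1, 8, 9, 11}  B2 = {3, 8, 9, 11}  B3 = {7, 8, 9, 11}  B4 = {6, 8, 9, 11}  B5 = {1, 4, 8, 11}  B6 = {1, 2, 4, 11}  B7 = {1, 5, 8, 9}  B8 = {1, 5, 8, 10}
Tree: B1–B2, B1–B3, B1–B4, B1–B5, B5–B6, B1–B7, B7–B8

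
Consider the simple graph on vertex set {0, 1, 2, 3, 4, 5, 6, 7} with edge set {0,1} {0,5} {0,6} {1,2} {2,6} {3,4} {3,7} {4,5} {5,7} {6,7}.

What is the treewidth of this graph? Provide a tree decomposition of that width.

Treewidth 2.
One such decomposition:
Bags: B1 = {3, 4, 7}  B2 = {4, 5, 7}  B3 = {5, 6, 7}  B4 = {0, 5, 6}  B5 = {0, 2, 6}  B6 = {0, 1, 2}
Tree: B1–B2, B2–B3, B3–B4, B4–B5, B5–B6

Every bag has size at most 3, so the width is 3 − 1 = 2 and tw(G) ≤ 2. Since 3–4–5–7–3 is a cycle in G, G is not acyclic. Forests are exactly the graphs of treewidth ≤ 1, so tw(G) ≥ 2. Hence tw(G) = 2 exactly.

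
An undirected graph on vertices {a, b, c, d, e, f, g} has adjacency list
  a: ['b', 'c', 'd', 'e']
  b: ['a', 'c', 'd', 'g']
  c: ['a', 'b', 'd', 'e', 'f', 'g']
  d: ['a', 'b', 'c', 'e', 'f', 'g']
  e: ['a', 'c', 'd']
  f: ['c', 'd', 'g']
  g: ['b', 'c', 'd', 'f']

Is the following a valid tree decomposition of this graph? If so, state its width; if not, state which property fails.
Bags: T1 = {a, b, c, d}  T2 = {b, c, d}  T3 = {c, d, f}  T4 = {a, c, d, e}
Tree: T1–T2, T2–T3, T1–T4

No — vertex g appears in no bag.

A tree decomposition must satisfy three properties: every vertex lies in some bag; for every edge, both endpoints lie together in some bag; and for every vertex, the bags containing it form a connected subtree. Here vertex g appears in no bag, so the decomposition is invalid.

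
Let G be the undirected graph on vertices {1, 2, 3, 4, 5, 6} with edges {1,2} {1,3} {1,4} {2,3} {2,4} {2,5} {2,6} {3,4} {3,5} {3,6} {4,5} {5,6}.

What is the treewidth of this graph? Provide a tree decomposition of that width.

Each bag holds 4 vertices, so the decomposition has width 3, which upper-bounds the treewidth. On the other hand G contains the 4-clique {1, 2, 3, 4}. A clique must lie in a single bag of any decomposition, so no decomposition can have width below 3. Hence tw(G) = 3 exactly.

Treewidth 3.
One such decomposition:
Bags: B1 = {2, 3, 5, 6}  B2 = {2, 3, 4, 5}  B3 = {1, 2, 3, 4}
Tree: B1–B2, B2–B3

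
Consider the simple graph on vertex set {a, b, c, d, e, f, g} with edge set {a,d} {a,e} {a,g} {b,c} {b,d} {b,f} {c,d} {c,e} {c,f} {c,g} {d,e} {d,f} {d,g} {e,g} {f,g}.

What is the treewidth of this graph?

3

A width-3 tree decomposition is:
Bags: B1 = {c, d, e, g}  B2 = {a, d, e, g}  B3 = {c, d, f, g}  B4 = {b, c, d, f}
Tree: B1–B2, B1–B3, B3–B4
The largest bag has 4 vertices, giving width 3; this decomposition certifies tw(G) ≤ 3. On the other hand G contains the 4-clique {c, d, e, g}. A clique must lie in a single bag of any decomposition, so no decomposition can have width below 3. The upper and lower bounds meet at 3, so that is the treewidth.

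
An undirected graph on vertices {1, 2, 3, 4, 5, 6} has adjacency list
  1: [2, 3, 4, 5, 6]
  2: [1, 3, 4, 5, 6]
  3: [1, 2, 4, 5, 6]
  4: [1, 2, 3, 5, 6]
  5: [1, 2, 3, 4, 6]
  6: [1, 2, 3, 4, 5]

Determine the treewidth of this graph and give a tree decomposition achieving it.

Treewidth 5.
One such decomposition:
Bags: B1 = {1, 2, 3, 4, 5, 6}
Tree: (single bag)

With just one bag of size 6, the width is 6 − 1 = 5, so tw(G) ≤ 5. Conversely, {1, 2, 3, 4, 5, 6} is a clique of size 6, and the vertices of any clique must share a bag in every tree decomposition; so some bag has ≥ 6 vertices and tw(G) ≥ 5. Hence tw(G) = 5 exactly.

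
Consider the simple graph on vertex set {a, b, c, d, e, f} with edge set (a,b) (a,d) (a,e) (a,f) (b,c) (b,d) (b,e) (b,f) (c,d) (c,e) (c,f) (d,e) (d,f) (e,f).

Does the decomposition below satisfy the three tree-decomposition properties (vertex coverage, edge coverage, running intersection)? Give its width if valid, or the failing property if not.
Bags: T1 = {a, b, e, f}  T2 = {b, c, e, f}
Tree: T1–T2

No — vertex d appears in no bag.

A tree decomposition must satisfy three properties: every vertex lies in some bag; for every edge, both endpoints lie together in some bag; and for every vertex, the bags containing it form a connected subtree. Here vertex d appears in no bag, so the decomposition is invalid.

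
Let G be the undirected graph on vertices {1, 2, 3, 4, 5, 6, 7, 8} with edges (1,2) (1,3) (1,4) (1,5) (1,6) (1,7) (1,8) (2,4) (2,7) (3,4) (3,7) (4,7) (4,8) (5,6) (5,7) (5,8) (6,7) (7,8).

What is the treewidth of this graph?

A width-3 tree decomposition is:
Bags: B1 = {1, 5, 7, 8}  B2 = {1, 5, 6, 7}  B3 = {1, 4, 7, 8}  B4 = {1, 3, 4, 7}  B5 = {1, 2, 4, 7}
Tree: B1–B2, B1–B3, B3–B4, B3–B5
Every bag has size at most 4, so the width is 4 − 1 = 3 and tw(G) ≤ 3. Conversely, {1, 4, 7, 8} is a clique of size 4, and the vertices of any clique must share a bag in every tree decomposition; so some bag has ≥ 4 vertices and tw(G) ≥ 3. Hence tw(G) = 3 exactly.

3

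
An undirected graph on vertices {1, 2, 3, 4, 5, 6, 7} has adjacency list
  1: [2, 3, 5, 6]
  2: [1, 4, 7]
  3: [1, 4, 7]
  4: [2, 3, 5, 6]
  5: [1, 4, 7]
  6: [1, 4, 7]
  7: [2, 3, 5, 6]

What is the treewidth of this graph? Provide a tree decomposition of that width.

Every bag has size at most 4, so the width is 4 − 1 = 3 and tw(G) ≤ 3. For the lower bound: the 4 vertex sets {1,6}, {2,7}, {4}, {3} are disjoint, each induces a connected subgraph, and every pair is joined by at least one edge of G. Contracting each set to a single vertex therefore yields K_{4} as a minor, and since treewidth is minor-monotone, tw(G) ≥ tw(K_{4}) = 3. Combining the bounds, tw(G) = 3.

Treewidth 3.
One such decomposition:
Bags: B1 = {1, 4, 6, 7}  B2 = {1, 2, 4, 7}  B3 = {1, 3, 4, 7}  B4 = {1, 4, 5, 7}
Tree: B1–B2, B2–B3, B3–B4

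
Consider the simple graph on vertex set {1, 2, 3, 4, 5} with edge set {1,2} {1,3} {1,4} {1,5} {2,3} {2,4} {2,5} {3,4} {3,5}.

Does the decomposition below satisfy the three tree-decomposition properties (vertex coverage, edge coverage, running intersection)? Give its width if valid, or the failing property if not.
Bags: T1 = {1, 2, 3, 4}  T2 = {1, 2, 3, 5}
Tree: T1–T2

Yes; width 3.

Every vertex of G appears in some bag (union = {1, 2, 3, 4, 5}); every edge is covered by a bag; and for each vertex v the set of bags containing v is connected in the bag tree. The decomposition is therefore valid. The largest bag has 4 vertices, so the width is 3.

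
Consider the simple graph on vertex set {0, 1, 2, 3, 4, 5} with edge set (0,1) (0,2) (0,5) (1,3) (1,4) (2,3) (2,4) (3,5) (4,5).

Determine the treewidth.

A width-3 tree decomposition is:
Bags: B1 = {1, 2, 4, 5}  B2 = {0, 1, 2, 5}  B3 = {1, 2, 3, 5}
Tree: B1–B2, B2–B3
Each bag holds 4 vertices, so the decomposition has width 3, which upper-bounds the treewidth. For the lower bound: the 4 vertex sets {4,5}, {0,1}, {2}, {3} are disjoint, each induces a connected subgraph, and every pair is joined by at least one edge of G. Contracting each set to a single vertex therefore yields K_{4} as a minor, and since treewidth is minor-monotone, tw(G) ≥ tw(K_{4}) = 3. Combining the bounds, tw(G) = 3.

3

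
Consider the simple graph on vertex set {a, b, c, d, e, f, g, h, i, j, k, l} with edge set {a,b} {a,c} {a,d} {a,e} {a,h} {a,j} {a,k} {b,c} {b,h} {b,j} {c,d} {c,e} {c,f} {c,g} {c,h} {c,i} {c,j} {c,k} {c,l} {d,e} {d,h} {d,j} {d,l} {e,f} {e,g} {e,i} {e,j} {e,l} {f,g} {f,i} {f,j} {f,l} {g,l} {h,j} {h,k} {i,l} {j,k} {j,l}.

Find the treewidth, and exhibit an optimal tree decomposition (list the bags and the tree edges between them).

Treewidth 4.
Bags: B1 = {c, e, f, j, l}  B2 = {c, d, e, j, l}  B3 = {a, c, d, e, j}  B4 = {a, c, d, h, j}  B5 = {a, c, h, j, k}  B6 = {a, b, c, h, j}  B7 = {c, e, f, g, l}  B8 = {c, e, f, i, l}
Tree: B1–B2, B2–B3, B3–B4, B4–B5, B4–B6, B1–B7, B7–B8

Each bag holds 5 vertices, so the decomposition has width 4, which upper-bounds the treewidth. For the lower bound, the 5 vertices {c, e, f, g, l} are pairwise adjacent, and any tree decomposition puts a clique entirely inside one bag — forcing width ≥ 4. Hence tw(G) = 4 exactly.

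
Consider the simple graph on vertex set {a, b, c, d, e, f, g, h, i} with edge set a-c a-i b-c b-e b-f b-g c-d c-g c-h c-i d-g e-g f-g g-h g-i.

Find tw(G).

2

A width-2 tree decomposition is:
Bags: B1 = {b, c, g}  B2 = {b, f, g}  B3 = {c, g, i}  B4 = {a, c, i}  B5 = {b, e, g}  B6 = {c, d, g}  B7 = {c, g, h}
Tree: B1–B2, B1–B3, B3–B4, B2–B5, B3–B6, B6–B7
Each bag holds 3 vertices, so the decomposition has width 2, which upper-bounds the treewidth. On the other hand G contains the 3-clique {b, e, g}. A clique must lie in a single bag of any decomposition, so no decomposition can have width below 2. Hence tw(G) = 2 exactly.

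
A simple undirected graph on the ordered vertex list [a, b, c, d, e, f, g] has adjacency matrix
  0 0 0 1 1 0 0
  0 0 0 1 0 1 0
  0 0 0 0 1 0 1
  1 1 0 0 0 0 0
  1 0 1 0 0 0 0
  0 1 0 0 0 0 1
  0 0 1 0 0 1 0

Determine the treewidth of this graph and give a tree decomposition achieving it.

Every bag has size at most 3, so the width is 3 − 1 = 2 and tw(G) ≤ 2. Since a–e–c–g–f–b–d–a is a cycle in G, G is not acyclic. Forests are exactly the graphs of treewidth ≤ 1, so tw(G) ≥ 2. Therefore the treewidth is 2.

Treewidth 2.
One optimal decomposition is:
Bags: B1 = {a, c, e}  B2 = {a, c, g}  B3 = {a, f, g}  B4 = {a, b, f}  B5 = {a, b, d}
Tree: B1–B2, B2–B3, B3–B4, B4–B5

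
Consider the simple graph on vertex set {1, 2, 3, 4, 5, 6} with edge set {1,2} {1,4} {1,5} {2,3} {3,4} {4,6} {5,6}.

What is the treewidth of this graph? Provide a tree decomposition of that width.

Treewidth 2.
One such decomposition:
Bags: B1 = {2, 3, 4}  B2 = {1, 2, 4}  B3 = {1, 4, 6}  B4 = {1, 5, 6}
Tree: B1–B2, B2–B3, B3–B4

The largest bag has 3 vertices, giving width 2; this decomposition certifies tw(G) ≤ 2. For the lower bound, G contains the cycle 3–2–1–4–3, so G is not a forest; only forests have treewidth ≤ 1, hence tw(G) ≥ 2. Combining the bounds, tw(G) = 2.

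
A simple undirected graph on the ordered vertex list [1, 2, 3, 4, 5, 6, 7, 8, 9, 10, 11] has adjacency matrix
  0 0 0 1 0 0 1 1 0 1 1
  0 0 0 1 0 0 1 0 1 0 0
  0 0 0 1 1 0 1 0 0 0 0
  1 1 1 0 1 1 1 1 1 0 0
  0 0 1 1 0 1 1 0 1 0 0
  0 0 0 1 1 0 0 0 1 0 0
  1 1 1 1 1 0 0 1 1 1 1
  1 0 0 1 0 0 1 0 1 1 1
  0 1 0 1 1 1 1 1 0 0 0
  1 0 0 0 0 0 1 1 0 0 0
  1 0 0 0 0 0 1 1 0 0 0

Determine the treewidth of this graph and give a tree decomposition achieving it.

Treewidth 3.
One optimal decomposition is:
Bags: B1 = {4, 5, 7, 9}  B2 = {2, 4, 7, 9}  B3 = {4, 7, 8, 9}  B4 = {4, 5, 6, 9}  B5 = {1, 4, 7, 8}  B6 = {3, 4, 5, 7}  B7 = {1, 7, 8, 10}  B8 = {1, 7, 8, 11}
Tree: B1–B2, B2–B3, B1–B4, B3–B5, B1–B6, B5–B7, B7–B8

The largest bag has 4 vertices, giving width 3; this decomposition certifies tw(G) ≤ 3. On the other hand G contains the 4-clique {4, 5, 6, 9}. A clique must lie in a single bag of any decomposition, so no decomposition can have width below 3. The upper and lower bounds meet at 3, so that is the treewidth.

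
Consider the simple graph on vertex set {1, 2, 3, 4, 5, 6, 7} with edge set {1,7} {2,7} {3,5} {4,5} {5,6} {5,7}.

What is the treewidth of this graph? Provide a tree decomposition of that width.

The largest bag has 2 vertices, giving width 1; this decomposition certifies tw(G) ≤ 1. Any graph with an edge has treewidth ≥ 1, and G has the edge 7–5. The upper and lower bounds meet at 1, so that is the treewidth.

Treewidth 1.
One such decomposition:
Bags: B1 = {5, 7}  B2 = {5, 6}  B3 = {3, 5}  B4 = {1, 7}  B5 = {4, 5}  B6 = {2, 7}
Tree: B1–B2, B2–B3, B1–B4, B2–B5, B4–B6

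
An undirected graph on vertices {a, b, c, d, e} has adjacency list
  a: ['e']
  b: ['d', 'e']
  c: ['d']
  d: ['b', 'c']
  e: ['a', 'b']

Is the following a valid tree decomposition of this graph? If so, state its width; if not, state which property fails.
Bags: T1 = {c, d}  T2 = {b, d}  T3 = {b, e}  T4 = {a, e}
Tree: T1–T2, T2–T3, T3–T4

Yes; width 1.

Every vertex of G appears in some bag (union = {a, b, c, d, e}); every edge is covered by a bag; and for each vertex v the set of bags containing v is connected in the bag tree. The decomposition is therefore valid. The largest bag has 2 vertices, so the width is 1.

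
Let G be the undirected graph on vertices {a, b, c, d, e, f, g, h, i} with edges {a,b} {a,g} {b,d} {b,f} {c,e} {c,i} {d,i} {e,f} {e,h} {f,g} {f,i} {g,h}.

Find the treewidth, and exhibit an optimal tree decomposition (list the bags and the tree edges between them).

Treewidth 3.
One such decomposition:
Bags: B1 = {c, d, e, i}  B2 = {d, e, f, i}  B3 = {b, d, e, f}  B4 = {b, e, f, h}  B5 = {b, f, g, h}  B6 = {a, b, g, h}
Tree: B1–B2, B2–B3, B3–B4, B4–B5, B5–B6

Each bag holds 4 vertices, so the decomposition has width 3, which upper-bounds the treewidth. For the lower bound: the 4 vertex sets {c,d,i}, {e}, {f}, {a,b,g,h} are disjoint, each induces a connected subgraph, and every pair is joined by at least one edge of G. Contracting each set to a single vertex therefore yields K_{4} as a minor, and since treewidth is minor-monotone, tw(G) ≥ tw(K_{4}) = 3. Combining the bounds, tw(G) = 3.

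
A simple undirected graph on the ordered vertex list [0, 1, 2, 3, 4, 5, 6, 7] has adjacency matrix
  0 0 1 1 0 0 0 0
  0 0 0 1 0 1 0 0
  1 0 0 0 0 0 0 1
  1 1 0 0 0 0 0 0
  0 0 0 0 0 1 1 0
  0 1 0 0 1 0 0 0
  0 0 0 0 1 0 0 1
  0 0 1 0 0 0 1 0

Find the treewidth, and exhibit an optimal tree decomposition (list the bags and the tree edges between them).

Treewidth 2.
One optimal decomposition is:
Bags: B1 = {1, 4, 5}  B2 = {1, 4, 6}  B3 = {1, 6, 7}  B4 = {1, 2, 7}  B5 = {0, 1, 2}  B6 = {0, 1, 3}
Tree: B1–B2, B2–B3, B3–B4, B4–B5, B5–B6

Each bag holds 3 vertices, so the decomposition has width 2, which upper-bounds the treewidth. Since 1–5–4–6–7–2–0–3–1 is a cycle in G, G is not acyclic. Forests are exactly the graphs of treewidth ≤ 1, so tw(G) ≥ 2. Combining the bounds, tw(G) = 2.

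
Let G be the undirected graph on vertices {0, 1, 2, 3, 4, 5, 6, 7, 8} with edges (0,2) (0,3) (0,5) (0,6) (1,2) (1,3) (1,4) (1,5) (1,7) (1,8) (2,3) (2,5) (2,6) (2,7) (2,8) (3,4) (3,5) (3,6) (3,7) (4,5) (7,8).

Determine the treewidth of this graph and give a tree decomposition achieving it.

The largest bag has 4 vertices, giving width 3; this decomposition certifies tw(G) ≤ 3. Conversely, {1, 2, 7, 8} is a clique of size 4, and the vertices of any clique must share a bag in every tree decomposition; so some bag has ≥ 4 vertices and tw(G) ≥ 3. The upper and lower bounds meet at 3, so that is the treewidth.

Treewidth 3.
One optimal decomposition is:
Bags: B1 = {1, 2, 3, 5}  B2 = {0, 2, 3, 5}  B3 = {1, 3, 4, 5}  B4 = {1, 2, 3, 7}  B5 = {1, 2, 7, 8}  B6 = {0, 2, 3, 6}
Tree: B1–B2, B1–B3, B1–B4, B4–B5, B2–B6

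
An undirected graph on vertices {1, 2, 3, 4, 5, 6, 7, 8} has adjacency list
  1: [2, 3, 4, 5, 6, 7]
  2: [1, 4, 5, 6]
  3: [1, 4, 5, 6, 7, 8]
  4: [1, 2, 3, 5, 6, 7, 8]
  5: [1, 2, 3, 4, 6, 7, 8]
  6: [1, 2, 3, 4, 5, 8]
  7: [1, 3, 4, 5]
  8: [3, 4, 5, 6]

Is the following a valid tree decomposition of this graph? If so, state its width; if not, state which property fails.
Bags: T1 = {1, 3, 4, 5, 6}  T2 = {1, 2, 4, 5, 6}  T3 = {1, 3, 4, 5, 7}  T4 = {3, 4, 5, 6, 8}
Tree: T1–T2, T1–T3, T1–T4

Yes; width 4.

Every vertex of G appears in some bag (union = {1, 2, 3, 4, 5, 6, 7, 8}); every edge is covered by a bag; and for each vertex v the set of bags containing v is connected in the bag tree. The decomposition is therefore valid. The largest bag has 5 vertices, so the width is 4.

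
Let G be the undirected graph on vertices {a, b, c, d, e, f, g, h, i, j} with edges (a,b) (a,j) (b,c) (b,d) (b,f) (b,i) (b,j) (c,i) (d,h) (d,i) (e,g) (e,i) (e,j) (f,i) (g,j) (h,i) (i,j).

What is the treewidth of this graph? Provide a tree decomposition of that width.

The largest bag has 3 vertices, giving width 2; this decomposition certifies tw(G) ≤ 2. Conversely, {e, g, j} is a clique of size 3, and the vertices of any clique must share a bag in every tree decomposition; so some bag has ≥ 3 vertices and tw(G) ≥ 2. Hence tw(G) = 2 exactly.

Treewidth 2.
One such decomposition:
Bags: B1 = {b, d, i}  B2 = {b, i, j}  B3 = {e, i, j}  B4 = {a, b, j}  B5 = {e, g, j}  B6 = {d, h, i}  B7 = {b, f, i}  B8 = {b, c, i}
Tree: B1–B2, B2–B3, B2–B4, B3–B5, B1–B6, B1–B7, B1–B8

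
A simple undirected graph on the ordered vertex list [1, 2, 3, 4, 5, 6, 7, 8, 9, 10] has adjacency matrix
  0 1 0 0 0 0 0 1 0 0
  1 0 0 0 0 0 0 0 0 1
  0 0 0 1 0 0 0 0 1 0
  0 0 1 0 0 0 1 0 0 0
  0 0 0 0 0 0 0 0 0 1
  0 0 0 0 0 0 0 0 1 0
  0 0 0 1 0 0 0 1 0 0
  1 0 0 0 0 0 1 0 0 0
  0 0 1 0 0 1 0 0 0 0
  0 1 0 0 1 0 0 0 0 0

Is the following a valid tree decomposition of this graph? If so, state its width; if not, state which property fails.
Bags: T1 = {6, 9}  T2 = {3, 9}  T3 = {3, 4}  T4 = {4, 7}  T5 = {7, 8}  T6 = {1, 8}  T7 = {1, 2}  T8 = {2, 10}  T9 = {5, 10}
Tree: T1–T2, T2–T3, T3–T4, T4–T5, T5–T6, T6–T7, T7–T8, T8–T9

Yes; width 1.

Vertex coverage: the bags together contain {1, 2, 3, 4, 5, 6, 7, 8, 9, 10}, the full vertex set. Edge coverage: each edge of G has both endpoints in at least one bag. Running intersection: for every vertex, the bags containing it form a connected subtree. All three properties hold, so this is a valid tree decomposition of width max|bag| − 1 = 1, and hence tw(G) ≤ 1.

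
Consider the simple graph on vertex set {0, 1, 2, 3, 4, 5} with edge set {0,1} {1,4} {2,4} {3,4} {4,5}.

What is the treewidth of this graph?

1

A width-1 tree decomposition is:
Bags: B1 = {4, 5}  B2 = {2, 4}  B3 = {3, 4}  B4 = {1, 4}  B5 = {0, 1}
Tree: B1–B2, B1–B3, B3–B4, B4–B5
Every bag has size at most 2, so the width is 2 − 1 = 1 and tw(G) ≤ 1. Since G has at least one edge (e.g. 4–5), it is not an edgeless graph, so tw(G) ≥ 1. Combining the bounds, tw(G) = 1.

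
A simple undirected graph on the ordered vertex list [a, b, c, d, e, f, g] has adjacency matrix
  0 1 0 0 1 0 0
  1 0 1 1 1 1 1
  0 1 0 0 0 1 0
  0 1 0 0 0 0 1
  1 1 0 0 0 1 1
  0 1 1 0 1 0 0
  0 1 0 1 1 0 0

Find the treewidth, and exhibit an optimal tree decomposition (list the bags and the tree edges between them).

Treewidth 2.
One optimal decomposition is:
Bags: B1 = {b, e, f}  B2 = {a, b, e}  B3 = {b, e, g}  B4 = {b, c, f}  B5 = {b, d, g}
Tree: B1–B2, B2–B3, B1–B4, B3–B5

Every bag has size at most 3, so the width is 3 − 1 = 2 and tw(G) ≤ 2. Conversely, {b, d, g} is a clique of size 3, and the vertices of any clique must share a bag in every tree decomposition; so some bag has ≥ 3 vertices and tw(G) ≥ 2. Hence tw(G) = 2 exactly.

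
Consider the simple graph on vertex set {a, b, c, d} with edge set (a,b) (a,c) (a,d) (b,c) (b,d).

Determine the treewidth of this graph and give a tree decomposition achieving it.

Each bag holds 3 vertices, so the decomposition has width 2, which upper-bounds the treewidth. For the lower bound, the 3 vertices {a, b, d} are pairwise adjacent, and any tree decomposition puts a clique entirely inside one bag — forcing width ≥ 2. Combining the bounds, tw(G) = 2.

Treewidth 2.
One optimal decomposition is:
Bags: B1 = {a, b, d}  B2 = {a, b, c}
Tree: B1–B2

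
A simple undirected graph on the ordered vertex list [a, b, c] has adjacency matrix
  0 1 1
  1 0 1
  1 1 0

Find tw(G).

2

A width-2 tree decomposition is:
Bags: B1 = {a, b, c}
Tree: (single bag)
With just one bag of size 3, the width is 3 − 1 = 2, so tw(G) ≤ 2. Conversely, {a, b, c} is a clique of size 3, and the vertices of any clique must share a bag in every tree decomposition; so some bag has ≥ 3 vertices and tw(G) ≥ 2. The upper and lower bounds meet at 2, so that is the treewidth.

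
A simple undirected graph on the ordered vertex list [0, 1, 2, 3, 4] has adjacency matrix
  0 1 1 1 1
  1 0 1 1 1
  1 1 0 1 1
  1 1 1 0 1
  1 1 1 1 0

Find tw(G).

A width-4 tree decomposition is:
Bags: B1 = {0, 1, 2, 3, 4}
Tree: (single bag)
A single bag containing all 5 vertices is trivially a valid decomposition of width 4. For the lower bound, the 5 vertices {0, 1, 2, 3, 4} are pairwise adjacent, and any tree decomposition puts a clique entirely inside one bag — forcing width ≥ 4. Therefore the treewidth is 4.

4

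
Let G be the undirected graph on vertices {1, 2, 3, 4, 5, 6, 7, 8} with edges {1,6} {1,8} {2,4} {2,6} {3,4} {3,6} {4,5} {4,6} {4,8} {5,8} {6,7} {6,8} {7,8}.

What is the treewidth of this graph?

2

A width-2 tree decomposition is:
Bags: B1 = {4, 6, 8}  B2 = {2, 4, 6}  B3 = {6, 7, 8}  B4 = {3, 4, 6}  B5 = {4, 5, 8}  B6 = {1, 6, 8}
Tree: B1–B2, B1–B3, B1–B4, B1–B5, B3–B6
Each bag holds 3 vertices, so the decomposition has width 2, which upper-bounds the treewidth. On the other hand G contains the 3-clique {4, 5, 8}. A clique must lie in a single bag of any decomposition, so no decomposition can have width below 2. Hence tw(G) = 2 exactly.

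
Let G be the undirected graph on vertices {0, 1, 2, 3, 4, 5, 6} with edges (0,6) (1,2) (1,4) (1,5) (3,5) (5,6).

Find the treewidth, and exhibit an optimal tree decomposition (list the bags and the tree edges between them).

Treewidth 1.
Bags: B1 = {1, 4}  B2 = {1, 2}  B3 = {1, 5}  B4 = {5, 6}  B5 = {3, 5}  B6 = {0, 6}
Tree: B1–B2, B2–B3, B3–B4, B3–B5, B4–B6

Each bag holds 2 vertices, so the decomposition has width 1, which upper-bounds the treewidth. Since G has at least one edge (e.g. 1–4), it is not an edgeless graph, so tw(G) ≥ 1. The upper and lower bounds meet at 1, so that is the treewidth.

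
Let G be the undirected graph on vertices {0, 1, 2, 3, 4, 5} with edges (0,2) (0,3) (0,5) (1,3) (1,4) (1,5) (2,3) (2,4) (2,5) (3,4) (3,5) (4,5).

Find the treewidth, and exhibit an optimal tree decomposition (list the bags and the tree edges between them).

Treewidth 3.
Bags: B1 = {0, 2, 3, 5}  B2 = {2, 3, 4, 5}  B3 = {1, 3, 4, 5}
Tree: B1–B2, B2–B3

The largest bag has 4 vertices, giving width 3; this decomposition certifies tw(G) ≤ 3. On the other hand G contains the 4-clique {1, 3, 4, 5}. A clique must lie in a single bag of any decomposition, so no decomposition can have width below 3. The upper and lower bounds meet at 3, so that is the treewidth.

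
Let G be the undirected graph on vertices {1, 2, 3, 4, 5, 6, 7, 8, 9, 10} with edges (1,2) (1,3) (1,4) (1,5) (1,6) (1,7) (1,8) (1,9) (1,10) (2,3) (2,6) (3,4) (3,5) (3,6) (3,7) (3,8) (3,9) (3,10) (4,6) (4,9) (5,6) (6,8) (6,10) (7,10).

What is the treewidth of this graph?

3

A width-3 tree decomposition is:
Bags: B1 = {1, 3, 4, 6}  B2 = {1, 2, 3, 6}  B3 = {1, 3, 6, 10}  B4 = {1, 3, 6, 8}  B5 = {1, 3, 5, 6}  B6 = {1, 3, 7, 10}  B7 = {1, 3, 4, 9}
Tree: B1–B2, B1–B3, B1–B4, B2–B5, B3–B6, B1–B7
Each bag holds 4 vertices, so the decomposition has width 3, which upper-bounds the treewidth. On the other hand G contains the 4-clique {1, 3, 4, 9}. A clique must lie in a single bag of any decomposition, so no decomposition can have width below 3. Combining the bounds, tw(G) = 3.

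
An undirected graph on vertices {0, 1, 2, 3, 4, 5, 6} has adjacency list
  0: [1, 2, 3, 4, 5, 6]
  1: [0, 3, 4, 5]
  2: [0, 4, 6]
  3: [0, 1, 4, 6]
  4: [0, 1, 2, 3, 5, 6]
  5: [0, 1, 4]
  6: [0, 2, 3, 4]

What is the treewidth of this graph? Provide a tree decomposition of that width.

Treewidth 3.
One such decomposition:
Bags: B1 = {0, 3, 4, 6}  B2 = {0, 1, 3, 4}  B3 = {0, 1, 4, 5}  B4 = {0, 2, 4, 6}
Tree: B1–B2, B2–B3, B1–B4

Each bag holds 4 vertices, so the decomposition has width 3, which upper-bounds the treewidth. On the other hand G contains the 4-clique {0, 1, 3, 4}. A clique must lie in a single bag of any decomposition, so no decomposition can have width below 3. Combining the bounds, tw(G) = 3.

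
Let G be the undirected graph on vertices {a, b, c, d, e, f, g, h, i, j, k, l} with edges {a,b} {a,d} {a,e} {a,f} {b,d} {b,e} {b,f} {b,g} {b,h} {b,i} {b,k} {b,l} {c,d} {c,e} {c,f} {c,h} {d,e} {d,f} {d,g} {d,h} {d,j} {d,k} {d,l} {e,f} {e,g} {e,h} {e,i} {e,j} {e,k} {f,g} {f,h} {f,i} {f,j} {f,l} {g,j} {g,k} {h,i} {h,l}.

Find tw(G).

4

A width-4 tree decomposition is:
Bags: B1 = {a, b, d, e, f}  B2 = {b, d, e, f, h}  B3 = {c, d, e, f, h}  B4 = {b, e, f, h, i}  B5 = {b, d, f, h, l}  B6 = {b, d, e, f, g}  B7 = {b, d, e, g, k}  B8 = {d, e, f, g, j}
Tree: B1–B2, B2–B3, B2–B4, B2–B5, B1–B6, B6–B7, B6–B8
The largest bag has 5 vertices, giving width 4; this decomposition certifies tw(G) ≤ 4. On the other hand G contains the 5-clique {d, e, f, g, j}. A clique must lie in a single bag of any decomposition, so no decomposition can have width below 4. Combining the bounds, tw(G) = 4.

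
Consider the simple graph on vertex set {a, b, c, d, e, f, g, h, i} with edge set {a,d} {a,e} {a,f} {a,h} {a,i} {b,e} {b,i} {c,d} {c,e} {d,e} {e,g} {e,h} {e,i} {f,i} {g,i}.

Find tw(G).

2

A width-2 tree decomposition is:
Bags: B1 = {a, e, h}  B2 = {a, e, i}  B3 = {a, d, e}  B4 = {e, g, i}  B5 = {b, e, i}  B6 = {c, d, e}  B7 = {a, f, i}
Tree: B1–B2, B1–B3, B2–B4, B4–B5, B3–B6, B2–B7
The largest bag has 3 vertices, giving width 2; this decomposition certifies tw(G) ≤ 2. For the lower bound, the 3 vertices {c, d, e} are pairwise adjacent, and any tree decomposition puts a clique entirely inside one bag — forcing width ≥ 2. The upper and lower bounds meet at 2, so that is the treewidth.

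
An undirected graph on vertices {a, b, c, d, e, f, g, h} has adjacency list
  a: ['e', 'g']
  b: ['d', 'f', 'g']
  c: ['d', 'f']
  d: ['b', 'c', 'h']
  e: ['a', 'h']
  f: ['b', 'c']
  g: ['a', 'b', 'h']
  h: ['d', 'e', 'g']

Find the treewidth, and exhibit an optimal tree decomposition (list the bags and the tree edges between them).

Every bag has size at most 3, so the width is 3 − 1 = 2 and tw(G) ≤ 2. The edges f–c–d–b–f form a cycle, so G is not a tree and its treewidth is at least 2. The upper and lower bounds meet at 2, so that is the treewidth.

Treewidth 2.
One such decomposition:
Bags: B1 = {b, c, f}  B2 = {b, c, d}  B3 = {b, d, g}  B4 = {d, g, h}  B5 = {a, g, h}  B6 = {a, e, h}
Tree: B1–B2, B2–B3, B3–B4, B4–B5, B5–B6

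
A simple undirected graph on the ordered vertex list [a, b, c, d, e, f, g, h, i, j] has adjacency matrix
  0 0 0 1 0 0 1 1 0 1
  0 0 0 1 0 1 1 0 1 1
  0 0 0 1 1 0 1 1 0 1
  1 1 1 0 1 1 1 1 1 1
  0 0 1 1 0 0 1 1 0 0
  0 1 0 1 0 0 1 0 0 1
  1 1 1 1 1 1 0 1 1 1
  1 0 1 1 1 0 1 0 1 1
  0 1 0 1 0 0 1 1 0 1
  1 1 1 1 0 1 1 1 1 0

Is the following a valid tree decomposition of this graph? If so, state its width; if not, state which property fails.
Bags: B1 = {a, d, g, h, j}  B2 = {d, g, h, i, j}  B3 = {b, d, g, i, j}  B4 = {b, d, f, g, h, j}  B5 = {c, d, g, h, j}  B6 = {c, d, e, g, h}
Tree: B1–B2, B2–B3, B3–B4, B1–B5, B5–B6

No — bags containing vertex h are not connected in the tree.

A tree decomposition must satisfy three properties: every vertex lies in some bag; for every edge, both endpoints lie together in some bag; and for every vertex, the bags containing it form a connected subtree. Here bags containing vertex h are not connected in the tree, so the decomposition is invalid.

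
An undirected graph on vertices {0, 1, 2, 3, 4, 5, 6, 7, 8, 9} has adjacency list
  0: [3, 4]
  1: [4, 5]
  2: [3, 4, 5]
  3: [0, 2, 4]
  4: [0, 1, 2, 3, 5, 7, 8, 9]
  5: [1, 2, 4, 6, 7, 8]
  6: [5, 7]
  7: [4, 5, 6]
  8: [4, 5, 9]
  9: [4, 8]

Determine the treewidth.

A width-2 tree decomposition is:
Bags: B1 = {2, 4, 5}  B2 = {4, 5, 8}  B3 = {2, 3, 4}  B4 = {0, 3, 4}  B5 = {4, 5, 7}  B6 = {4, 8, 9}  B7 = {1, 4, 5}  B8 = {5, 6, 7}
Tree: B1–B2, B1–B3, B3–B4, B1–B5, B2–B6, B1–B7, B5–B8
Every bag has size at most 3, so the width is 3 − 1 = 2 and tw(G) ≤ 2. On the other hand G contains the 3-clique {0, 3, 4}. A clique must lie in a single bag of any decomposition, so no decomposition can have width below 2. The upper and lower bounds meet at 2, so that is the treewidth.

2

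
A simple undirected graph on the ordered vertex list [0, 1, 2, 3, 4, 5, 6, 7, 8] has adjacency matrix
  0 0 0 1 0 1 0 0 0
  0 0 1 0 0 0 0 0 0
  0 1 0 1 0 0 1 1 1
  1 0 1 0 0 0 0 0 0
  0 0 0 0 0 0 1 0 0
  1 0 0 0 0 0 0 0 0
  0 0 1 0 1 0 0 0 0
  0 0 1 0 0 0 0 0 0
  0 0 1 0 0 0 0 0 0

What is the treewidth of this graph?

A width-1 tree decomposition is:
Bags: B1 = {0, 3}  B2 = {2, 3}  B3 = {1, 2}  B4 = {2, 6}  B5 = {2, 7}  B6 = {2, 8}  B7 = {4, 6}  B8 = {0, 5}
Tree: B1–B2, B2–B3, B2–B4, B2–B5, B3–B6, B4–B7, B1–B8
Every bag has size at most 2, so the width is 2 − 1 = 1 and tw(G) ≤ 1. G has an edge, so its treewidth is at least 1. Therefore the treewidth is 1.

1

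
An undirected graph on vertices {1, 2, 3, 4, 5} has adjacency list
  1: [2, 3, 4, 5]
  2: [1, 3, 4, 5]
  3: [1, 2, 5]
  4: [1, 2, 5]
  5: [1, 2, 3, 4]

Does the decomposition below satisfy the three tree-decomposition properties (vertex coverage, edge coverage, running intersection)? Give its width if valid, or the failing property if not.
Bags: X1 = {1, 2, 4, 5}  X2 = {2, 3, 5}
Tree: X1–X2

A tree decomposition must satisfy three properties: every vertex lies in some bag; for every edge, both endpoints lie together in some bag; and for every vertex, the bags containing it form a connected subtree. Here edge (1,3) lies in no bag, so the decomposition is invalid.

No — edge (1,3) lies in no bag.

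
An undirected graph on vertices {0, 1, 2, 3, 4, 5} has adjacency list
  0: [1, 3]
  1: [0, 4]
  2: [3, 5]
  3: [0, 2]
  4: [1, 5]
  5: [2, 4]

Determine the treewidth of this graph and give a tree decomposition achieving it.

Treewidth 2.
Bags: B1 = {2, 3, 5}  B2 = {3, 4, 5}  B3 = {1, 3, 4}  B4 = {0, 1, 3}
Tree: B1–B2, B2–B3, B3–B4

Each bag holds 3 vertices, so the decomposition has width 2, which upper-bounds the treewidth. For the lower bound, G contains the cycle 3–2–5–4–1–0–3, so G is not a forest; only forests have treewidth ≤ 1, hence tw(G) ≥ 2. Therefore the treewidth is 2.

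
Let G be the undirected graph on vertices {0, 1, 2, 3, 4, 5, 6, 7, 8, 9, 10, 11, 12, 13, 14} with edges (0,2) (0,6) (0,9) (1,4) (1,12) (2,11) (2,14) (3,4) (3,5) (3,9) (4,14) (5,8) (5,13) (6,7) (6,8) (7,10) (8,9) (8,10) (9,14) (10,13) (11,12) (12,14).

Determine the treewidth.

3

A width-3 tree decomposition is:
Bags: B1 = {5, 7, 10, 13}  B2 = {5, 7, 8, 10}  B3 = {5, 6, 7, 8}  B4 = {3, 5, 6, 8}  B5 = {3, 6, 8, 9}  B6 = {0, 3, 6, 9}  B7 = {0, 3, 4, 9}  B8 = {0, 4, 9, 14}  B9 = {0, 2, 4, 14}  B10 = {1, 2, 4, 14}  B11 = {1, 2, 12, 14}  B12 = {1, 2, 11, 12}
Tree: B1–B2, B2–B3, B3–B4, B4–B5, B5–B6, B6–B7, B7–B8, B8–B9, B9–B10, B10–B11, B11–B12
Every bag has size at most 4, so the width is 4 − 1 = 3 and tw(G) ≤ 3. For the lower bound: the 4 vertex sets {7,10,13}, {5}, {8}, {0,3,6,9} are disjoint, each induces a connected subgraph, and every pair is joined by at least one edge of G. Contracting each set to a single vertex therefore yields K_{4} as a minor, and since treewidth is minor-monotone, tw(G) ≥ tw(K_{4}) = 3. Hence tw(G) = 3 exactly.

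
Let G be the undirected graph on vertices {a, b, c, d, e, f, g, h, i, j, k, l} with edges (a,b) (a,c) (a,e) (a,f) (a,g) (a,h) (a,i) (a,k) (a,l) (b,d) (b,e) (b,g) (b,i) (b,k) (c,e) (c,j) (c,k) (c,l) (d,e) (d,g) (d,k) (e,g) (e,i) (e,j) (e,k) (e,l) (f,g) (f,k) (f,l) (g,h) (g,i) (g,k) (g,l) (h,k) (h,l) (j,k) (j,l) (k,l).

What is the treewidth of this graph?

A width-4 tree decomposition is:
Bags: B1 = {a, b, e, g, k}  B2 = {a, e, g, k, l}  B3 = {a, f, g, k, l}  B4 = {a, b, e, g, i}  B5 = {a, c, e, k, l}  B6 = {c, e, j, k, l}  B7 = {a, g, h, k, l}  B8 = {b, d, e, g, k}
Tree: B1–B2, B2–B3, B1–B4, B2–B5, B5–B6, B3–B7, B1–B8
The largest bag has 5 vertices, giving width 4; this decomposition certifies tw(G) ≤ 4. For the lower bound, the 5 vertices {b, d, e, g, k} are pairwise adjacent, and any tree decomposition puts a clique entirely inside one bag — forcing width ≥ 4. Therefore the treewidth is 4.

4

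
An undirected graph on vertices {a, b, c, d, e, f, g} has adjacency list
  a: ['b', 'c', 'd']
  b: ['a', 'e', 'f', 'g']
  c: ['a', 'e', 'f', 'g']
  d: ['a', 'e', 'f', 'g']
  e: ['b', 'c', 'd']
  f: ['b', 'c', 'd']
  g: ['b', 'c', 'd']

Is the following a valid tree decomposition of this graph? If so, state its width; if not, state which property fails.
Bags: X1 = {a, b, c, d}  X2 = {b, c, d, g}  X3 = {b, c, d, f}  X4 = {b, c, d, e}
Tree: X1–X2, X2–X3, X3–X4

Yes; width 3.

Every vertex of G appears in some bag (union = {a, b, c, d, e, f, g}); every edge is covered by a bag; and for each vertex v the set of bags containing v is connected in the bag tree. The decomposition is therefore valid. The largest bag has 4 vertices, so the width is 3.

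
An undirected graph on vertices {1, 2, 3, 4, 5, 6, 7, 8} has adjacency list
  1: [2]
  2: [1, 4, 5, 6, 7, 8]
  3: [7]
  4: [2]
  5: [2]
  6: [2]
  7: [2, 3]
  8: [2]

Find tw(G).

A width-1 tree decomposition is:
Bags: B1 = {2, 5}  B2 = {1, 2}  B3 = {2, 7}  B4 = {3, 7}  B5 = {2, 6}  B6 = {2, 8}  B7 = {2, 4}
Tree: B1–B2, B1–B3, B3–B4, B1–B5, B3–B6, B2–B7
The largest bag has 2 vertices, giving width 1; this decomposition certifies tw(G) ≤ 1. Any graph with an edge has treewidth ≥ 1, and G has the edge 2–5. Therefore the treewidth is 1.

1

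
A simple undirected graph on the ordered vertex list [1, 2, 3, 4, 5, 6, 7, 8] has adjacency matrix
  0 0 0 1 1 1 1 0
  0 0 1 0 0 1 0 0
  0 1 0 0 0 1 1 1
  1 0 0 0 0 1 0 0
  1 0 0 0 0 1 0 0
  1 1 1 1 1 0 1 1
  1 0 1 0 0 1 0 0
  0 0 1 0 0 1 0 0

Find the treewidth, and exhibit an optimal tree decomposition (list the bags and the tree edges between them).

Treewidth 2.
Bags: B1 = {1, 6, 7}  B2 = {3, 6, 7}  B3 = {1, 4, 6}  B4 = {1, 5, 6}  B5 = {2, 3, 6}  B6 = {3, 6, 8}
Tree: B1–B2, B1–B3, B3–B4, B2–B5, B5–B6

The largest bag has 3 vertices, giving width 2; this decomposition certifies tw(G) ≤ 2. On the other hand G contains the 3-clique {3, 6, 8}. A clique must lie in a single bag of any decomposition, so no decomposition can have width below 2. The upper and lower bounds meet at 2, so that is the treewidth.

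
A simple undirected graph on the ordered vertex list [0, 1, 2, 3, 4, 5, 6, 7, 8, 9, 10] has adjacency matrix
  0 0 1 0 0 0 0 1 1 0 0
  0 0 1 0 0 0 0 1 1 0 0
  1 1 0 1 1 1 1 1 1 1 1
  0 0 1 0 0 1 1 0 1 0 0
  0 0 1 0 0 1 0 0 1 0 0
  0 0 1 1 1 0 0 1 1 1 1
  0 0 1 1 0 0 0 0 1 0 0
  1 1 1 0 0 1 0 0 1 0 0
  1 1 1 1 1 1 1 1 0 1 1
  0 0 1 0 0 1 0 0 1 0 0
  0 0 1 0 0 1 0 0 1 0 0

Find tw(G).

3

A width-3 tree decomposition is:
Bags: B1 = {2, 5, 7, 8}  B2 = {0, 2, 7, 8}  B3 = {2, 3, 5, 8}  B4 = {2, 5, 8, 9}  B5 = {2, 4, 5, 8}  B6 = {1, 2, 7, 8}  B7 = {2, 5, 8, 10}  B8 = {2, 3, 6, 8}
Tree: B1–B2, B1–B3, B1–B4, B3–B5, B1–B6, B3–B7, B3–B8
Every bag has size at most 4, so the width is 4 − 1 = 3 and tw(G) ≤ 3. For the lower bound, the 4 vertices {0, 2, 7, 8} are pairwise adjacent, and any tree decomposition puts a clique entirely inside one bag — forcing width ≥ 3. Hence tw(G) = 3 exactly.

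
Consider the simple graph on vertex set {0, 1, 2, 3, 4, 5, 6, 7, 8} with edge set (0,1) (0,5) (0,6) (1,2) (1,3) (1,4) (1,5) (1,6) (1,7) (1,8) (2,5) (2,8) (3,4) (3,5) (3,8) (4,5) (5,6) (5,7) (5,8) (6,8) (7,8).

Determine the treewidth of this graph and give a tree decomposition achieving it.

Treewidth 3.
One optimal decomposition is:
Bags: B1 = {1, 5, 7, 8}  B2 = {1, 2, 5, 8}  B3 = {1, 3, 5, 8}  B4 = {1, 3, 4, 5}  B5 = {1, 5, 6, 8}  B6 = {0, 1, 5, 6}
Tree: B1–B2, B1–B3, B3–B4, B3–B5, B5–B6

Every bag has size at most 4, so the width is 4 − 1 = 3 and tw(G) ≤ 3. For the lower bound, the 4 vertices {0, 1, 5, 6} are pairwise adjacent, and any tree decomposition puts a clique entirely inside one bag — forcing width ≥ 3. Hence tw(G) = 3 exactly.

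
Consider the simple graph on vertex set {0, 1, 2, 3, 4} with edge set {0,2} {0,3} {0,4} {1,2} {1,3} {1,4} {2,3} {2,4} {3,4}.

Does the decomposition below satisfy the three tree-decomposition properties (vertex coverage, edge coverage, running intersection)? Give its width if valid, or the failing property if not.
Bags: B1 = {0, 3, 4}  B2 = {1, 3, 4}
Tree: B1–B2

A tree decomposition must satisfy three properties: every vertex lies in some bag; for every edge, both endpoints lie together in some bag; and for every vertex, the bags containing it form a connected subtree. Here vertex 2 appears in no bag, so the decomposition is invalid.

No — vertex 2 appears in no bag.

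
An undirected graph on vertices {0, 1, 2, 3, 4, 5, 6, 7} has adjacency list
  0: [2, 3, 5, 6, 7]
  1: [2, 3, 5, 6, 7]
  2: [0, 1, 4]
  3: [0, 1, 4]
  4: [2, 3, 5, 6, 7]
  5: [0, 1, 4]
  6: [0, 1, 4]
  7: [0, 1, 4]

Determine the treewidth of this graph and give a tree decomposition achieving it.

Treewidth 3.
Bags: B1 = {0, 1, 3, 4}  B2 = {0, 1, 4, 5}  B3 = {0, 1, 2, 4}  B4 = {0, 1, 4, 6}  B5 = {0, 1, 4, 7}
Tree: B1–B2, B2–B3, B3–B4, B4–B5

Every bag has size at most 4, so the width is 4 − 1 = 3 and tw(G) ≤ 3. For the lower bound: the 4 vertex sets {1,3}, {0,5}, {4}, {2} are disjoint, each induces a connected subgraph, and every pair is joined by at least one edge of G. Contracting each set to a single vertex therefore yields K_{4} as a minor, and since treewidth is minor-monotone, tw(G) ≥ tw(K_{4}) = 3. The upper and lower bounds meet at 3, so that is the treewidth.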